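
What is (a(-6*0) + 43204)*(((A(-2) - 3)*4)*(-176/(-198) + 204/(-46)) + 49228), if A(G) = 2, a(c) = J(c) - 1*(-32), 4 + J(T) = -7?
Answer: 440598130700/207 ≈ 2.1285e+9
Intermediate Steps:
J(T) = -11 (J(T) = -4 - 7 = -11)
a(c) = 21 (a(c) = -11 - 1*(-32) = -11 + 32 = 21)
(a(-6*0) + 43204)*(((A(-2) - 3)*4)*(-176/(-198) + 204/(-46)) + 49228) = (21 + 43204)*(((2 - 3)*4)*(-176/(-198) + 204/(-46)) + 49228) = 43225*((-1*4)*(-176*(-1/198) + 204*(-1/46)) + 49228) = 43225*(-4*(8/9 - 102/23) + 49228) = 43225*(-4*(-734/207) + 49228) = 43225*(2936/207 + 49228) = 43225*(10193132/207) = 440598130700/207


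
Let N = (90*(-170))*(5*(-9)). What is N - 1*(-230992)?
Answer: 919492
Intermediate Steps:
N = 688500 (N = -15300*(-45) = 688500)
N - 1*(-230992) = 688500 - 1*(-230992) = 688500 + 230992 = 919492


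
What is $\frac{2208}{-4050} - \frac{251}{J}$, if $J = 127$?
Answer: $- \frac{216161}{85725} \approx -2.5216$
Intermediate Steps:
$\frac{2208}{-4050} - \frac{251}{J} = \frac{2208}{-4050} - \frac{251}{127} = 2208 \left(- \frac{1}{4050}\right) - \frac{251}{127} = - \frac{368}{675} - \frac{251}{127} = - \frac{216161}{85725}$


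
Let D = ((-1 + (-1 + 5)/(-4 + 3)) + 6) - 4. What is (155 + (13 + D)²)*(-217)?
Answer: -55335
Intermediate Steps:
D = -3 (D = ((-1 + 4/(-1)) + 6) - 4 = ((-1 + 4*(-1)) + 6) - 4 = ((-1 - 4) + 6) - 4 = (-5 + 6) - 4 = 1 - 4 = -3)
(155 + (13 + D)²)*(-217) = (155 + (13 - 3)²)*(-217) = (155 + 10²)*(-217) = (155 + 100)*(-217) = 255*(-217) = -55335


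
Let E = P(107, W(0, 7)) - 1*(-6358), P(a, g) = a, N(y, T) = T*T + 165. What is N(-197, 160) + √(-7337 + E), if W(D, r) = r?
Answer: 25765 + 2*I*√218 ≈ 25765.0 + 29.53*I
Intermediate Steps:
N(y, T) = 165 + T² (N(y, T) = T² + 165 = 165 + T²)
E = 6465 (E = 107 - 1*(-6358) = 107 + 6358 = 6465)
N(-197, 160) + √(-7337 + E) = (165 + 160²) + √(-7337 + 6465) = (165 + 25600) + √(-872) = 25765 + 2*I*√218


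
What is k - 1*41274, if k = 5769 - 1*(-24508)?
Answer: -10997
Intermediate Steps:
k = 30277 (k = 5769 + 24508 = 30277)
k - 1*41274 = 30277 - 1*41274 = 30277 - 41274 = -10997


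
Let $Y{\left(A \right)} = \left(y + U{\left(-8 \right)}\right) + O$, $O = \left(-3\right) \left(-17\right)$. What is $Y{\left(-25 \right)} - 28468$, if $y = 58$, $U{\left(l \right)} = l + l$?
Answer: $-28375$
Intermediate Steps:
$U{\left(l \right)} = 2 l$
$O = 51$
$Y{\left(A \right)} = 93$ ($Y{\left(A \right)} = \left(58 + 2 \left(-8\right)\right) + 51 = \left(58 - 16\right) + 51 = 42 + 51 = 93$)
$Y{\left(-25 \right)} - 28468 = 93 - 28468 = -28375$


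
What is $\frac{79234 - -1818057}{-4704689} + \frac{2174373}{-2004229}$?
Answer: $- \frac{1275668579876}{857206739071} \approx -1.4882$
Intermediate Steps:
$\frac{79234 - -1818057}{-4704689} + \frac{2174373}{-2004229} = \left(79234 + 1818057\right) \left(- \frac{1}{4704689}\right) + 2174373 \left(- \frac{1}{2004229}\right) = 1897291 \left(- \frac{1}{4704689}\right) - \frac{2174373}{2004229} = - \frac{172481}{427699} - \frac{2174373}{2004229} = - \frac{1275668579876}{857206739071}$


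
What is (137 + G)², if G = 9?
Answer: 21316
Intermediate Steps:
(137 + G)² = (137 + 9)² = 146² = 21316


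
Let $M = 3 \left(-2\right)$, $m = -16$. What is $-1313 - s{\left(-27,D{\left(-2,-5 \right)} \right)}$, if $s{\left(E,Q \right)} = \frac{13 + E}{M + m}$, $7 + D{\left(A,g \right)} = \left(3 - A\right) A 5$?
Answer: $- \frac{14450}{11} \approx -1313.6$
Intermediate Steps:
$D{\left(A,g \right)} = -7 + 5 A \left(3 - A\right)$ ($D{\left(A,g \right)} = -7 + \left(3 - A\right) A 5 = -7 + A \left(3 - A\right) 5 = -7 + 5 A \left(3 - A\right)$)
$M = -6$
$s{\left(E,Q \right)} = - \frac{13}{22} - \frac{E}{22}$ ($s{\left(E,Q \right)} = \frac{13 + E}{-6 - 16} = \frac{13 + E}{-22} = \left(13 + E\right) \left(- \frac{1}{22}\right) = - \frac{13}{22} - \frac{E}{22}$)
$-1313 - s{\left(-27,D{\left(-2,-5 \right)} \right)} = -1313 - \left(- \frac{13}{22} - - \frac{27}{22}\right) = -1313 - \left(- \frac{13}{22} + \frac{27}{22}\right) = -1313 - \frac{7}{11} = - \frac{14450}{11}$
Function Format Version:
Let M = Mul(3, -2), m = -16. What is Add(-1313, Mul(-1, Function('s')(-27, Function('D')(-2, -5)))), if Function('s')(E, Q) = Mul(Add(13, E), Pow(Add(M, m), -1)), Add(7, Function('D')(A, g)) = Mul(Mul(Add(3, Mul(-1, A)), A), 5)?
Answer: Rational(-14450, 11) ≈ -1313.6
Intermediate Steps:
Function('D')(A, g) = Add(-7, Mul(5, A, Add(3, Mul(-1, A)))) (Function('D')(A, g) = Add(-7, Mul(Mul(Add(3, Mul(-1, A)), A), 5)) = Add(-7, Mul(Mul(A, Add(3, Mul(-1, A))), 5)) = Add(-7, Mul(5, A, Add(3, Mul(-1, A)))))
M = -6
Function('s')(E, Q) = Add(Rational(-13, 22), Mul(Rational(-1, 22), E)) (Function('s')(E, Q) = Mul(Add(13, E), Pow(Add(-6, -16), -1)) = Mul(Add(13, E), Pow(-22, -1)) = Mul(Add(13, E), Rational(-1, 22)) = Add(Rational(-13, 22), Mul(Rational(-1, 22), E)))
Add(-1313, Mul(-1, Function('s')(-27, Function('D')(-2, -5)))) = Add(-1313, Mul(-1, Add(Rational(-13, 22), Mul(Rational(-1, 22), -27)))) = Add(-1313, Mul(-1, Add(Rational(-13, 22), Rational(27, 22)))) = Add(-1313, Mul(-1, Rational(7, 11))) = Add(-1313, Rational(-7, 11)) = Rational(-14450, 11)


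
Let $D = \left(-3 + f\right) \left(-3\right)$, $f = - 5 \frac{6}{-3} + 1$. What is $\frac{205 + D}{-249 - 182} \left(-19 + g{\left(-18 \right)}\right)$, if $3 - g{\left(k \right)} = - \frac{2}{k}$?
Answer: $\frac{26245}{3879} \approx 6.7659$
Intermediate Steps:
$g{\left(k \right)} = 3 + \frac{2}{k}$ ($g{\left(k \right)} = 3 - - \frac{2}{k} = 3 + \frac{2}{k}$)
$f = 11$ ($f = - 5 \cdot 6 \left(- \frac{1}{3}\right) + 1 = \left(-5\right) \left(-2\right) + 1 = 10 + 1 = 11$)
$D = -24$ ($D = \left(-3 + 11\right) \left(-3\right) = 8 \left(-3\right) = -24$)
$\frac{205 + D}{-249 - 182} \left(-19 + g{\left(-18 \right)}\right) = \frac{205 - 24}{-249 - 182} \left(-19 + \left(3 + \frac{2}{-18}\right)\right) = \frac{181}{-431} \left(-19 + \left(3 + 2 \left(- \frac{1}{18}\right)\right)\right) = 181 \left(- \frac{1}{431}\right) \left(-19 + \left(3 - \frac{1}{9}\right)\right) = - \frac{181 \left(-19 + \frac{26}{9}\right)}{431} = \left(- \frac{181}{431}\right) \left(- \frac{145}{9}\right) = \frac{26245}{3879}$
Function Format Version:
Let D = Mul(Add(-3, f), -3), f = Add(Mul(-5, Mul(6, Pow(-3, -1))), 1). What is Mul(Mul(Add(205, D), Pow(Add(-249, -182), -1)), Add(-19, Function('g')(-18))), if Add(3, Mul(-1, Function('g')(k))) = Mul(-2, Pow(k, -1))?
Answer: Rational(26245, 3879) ≈ 6.7659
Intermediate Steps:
Function('g')(k) = Add(3, Mul(2, Pow(k, -1))) (Function('g')(k) = Add(3, Mul(-1, Mul(-2, Pow(k, -1)))) = Add(3, Mul(2, Pow(k, -1))))
f = 11 (f = Add(Mul(-5, Mul(6, Rational(-1, 3))), 1) = Add(Mul(-5, -2), 1) = Add(10, 1) = 11)
D = -24 (D = Mul(Add(-3, 11), -3) = Mul(8, -3) = -24)
Mul(Mul(Add(205, D), Pow(Add(-249, -182), -1)), Add(-19, Function('g')(-18))) = Mul(Mul(Add(205, -24), Pow(Add(-249, -182), -1)), Add(-19, Add(3, Mul(2, Pow(-18, -1))))) = Mul(Mul(181, Pow(-431, -1)), Add(-19, Add(3, Mul(2, Rational(-1, 18))))) = Mul(Mul(181, Rational(-1, 431)), Add(-19, Add(3, Rational(-1, 9)))) = Mul(Rational(-181, 431), Add(-19, Rational(26, 9))) = Mul(Rational(-181, 431), Rational(-145, 9)) = Rational(26245, 3879)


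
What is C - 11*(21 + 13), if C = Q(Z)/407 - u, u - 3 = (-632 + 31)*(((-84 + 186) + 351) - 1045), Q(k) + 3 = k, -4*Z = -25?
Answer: -579843119/1628 ≈ -3.5617e+5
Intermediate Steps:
Z = 25/4 (Z = -1/4*(-25) = 25/4 ≈ 6.2500)
Q(k) = -3 + k
u = 355795 (u = 3 + (-632 + 31)*(((-84 + 186) + 351) - 1045) = 3 - 601*((102 + 351) - 1045) = 3 - 601*(453 - 1045) = 3 - 601*(-592) = 3 + 355792 = 355795)
C = -579234247/1628 (C = (-3 + 25/4)/407 - 1*355795 = (13/4)*(1/407) - 355795 = 13/1628 - 355795 = -579234247/1628 ≈ -3.5580e+5)
C - 11*(21 + 13) = -579234247/1628 - 11*(21 + 13) = -579234247/1628 - 11*34 = -579234247/1628 - 1*374 = -579234247/1628 - 374 = -579843119/1628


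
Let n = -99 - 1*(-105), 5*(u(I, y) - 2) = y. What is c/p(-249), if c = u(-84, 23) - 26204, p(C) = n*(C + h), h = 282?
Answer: -130987/990 ≈ -132.31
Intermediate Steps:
u(I, y) = 2 + y/5
n = 6 (n = -99 + 105 = 6)
p(C) = 1692 + 6*C (p(C) = 6*(C + 282) = 6*(282 + C) = 1692 + 6*C)
c = -130987/5 (c = (2 + (⅕)*23) - 26204 = (2 + 23/5) - 26204 = 33/5 - 26204 = -130987/5 ≈ -26197.)
c/p(-249) = -130987/(5*(1692 + 6*(-249))) = -130987/(5*(1692 - 1494)) = -130987/5/198 = -130987/5*1/198 = -130987/990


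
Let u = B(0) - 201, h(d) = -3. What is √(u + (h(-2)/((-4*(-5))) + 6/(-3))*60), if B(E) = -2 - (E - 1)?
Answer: I*√331 ≈ 18.193*I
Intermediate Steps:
B(E) = -1 - E (B(E) = -2 - (-1 + E) = -2 + (1 - E) = -1 - E)
u = -202 (u = (-1 - 1*0) - 201 = (-1 + 0) - 201 = -1 - 201 = -202)
√(u + (h(-2)/((-4*(-5))) + 6/(-3))*60) = √(-202 + (-3/((-4*(-5))) + 6/(-3))*60) = √(-202 + (-3/20 + 6*(-⅓))*60) = √(-202 + (-3*1/20 - 2)*60) = √(-202 + (-3/20 - 2)*60) = √(-202 - 43/20*60) = √(-202 - 129) = √(-331) = I*√331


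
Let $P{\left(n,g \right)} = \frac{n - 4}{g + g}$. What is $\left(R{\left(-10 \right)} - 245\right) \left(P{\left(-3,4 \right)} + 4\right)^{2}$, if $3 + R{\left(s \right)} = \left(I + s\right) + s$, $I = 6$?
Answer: $- \frac{81875}{32} \approx -2558.6$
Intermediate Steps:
$P{\left(n,g \right)} = \frac{-4 + n}{2 g}$
$R{\left(s \right)} = 3 + 2 s$ ($R{\left(s \right)} = -3 + \left(\left(6 + s\right) + s\right) = -3 + \left(6 + 2 s\right) = 3 + 2 s$)
$\left(R{\left(-10 \right)} - 245\right) \left(P{\left(-3,4 \right)} + 4\right)^{2} = \left(\left(3 + 2 \left(-10\right)\right) - 245\right) \left(\frac{-4 - 3}{2 \cdot 4} + 4\right)^{2} = \left(\left(3 - 20\right) - 245\right) \left(\frac{1}{2} \cdot \frac{1}{4} \left(-7\right) + 4\right)^{2} = \left(-17 - 245\right) \left(- \frac{7}{8} + 4\right)^{2} = - 262 \left(\frac{25}{8}\right)^{2} = \left(-262\right) \frac{625}{64} = - \frac{81875}{32}$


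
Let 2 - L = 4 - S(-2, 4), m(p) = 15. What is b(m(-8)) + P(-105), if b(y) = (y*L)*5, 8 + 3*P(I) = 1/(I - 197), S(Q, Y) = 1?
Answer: -70367/906 ≈ -77.668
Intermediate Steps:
P(I) = -8/3 + 1/(3*(-197 + I)) (P(I) = -8/3 + 1/(3*(I - 197)) = -8/3 + 1/(3*(-197 + I)))
L = -1 (L = 2 - (4 - 1*1) = 2 - (4 - 1) = 2 - 1*3 = 2 - 3 = -1)
b(y) = -5*y (b(y) = (y*(-1))*5 = -y*5 = -5*y)
b(m(-8)) + P(-105) = -5*15 + (1577 - 8*(-105))/(3*(-197 - 105)) = -75 + (⅓)*(1577 + 840)/(-302) = -75 + (⅓)*(-1/302)*2417 = -75 - 2417/906 = -70367/906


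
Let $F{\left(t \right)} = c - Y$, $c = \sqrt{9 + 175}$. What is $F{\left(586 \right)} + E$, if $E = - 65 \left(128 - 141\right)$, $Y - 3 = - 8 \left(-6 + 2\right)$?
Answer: $810 + 2 \sqrt{46} \approx 823.56$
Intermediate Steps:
$c = 2 \sqrt{46}$ ($c = \sqrt{184} = 2 \sqrt{46} \approx 13.565$)
$Y = 35$ ($Y = 3 - 8 \left(-6 + 2\right) = 3 - -32 = 3 + 32 = 35$)
$F{\left(t \right)} = -35 + 2 \sqrt{46}$ ($F{\left(t \right)} = 2 \sqrt{46} - 35 = -35 + 2 \sqrt{46}$)
$E = 845$ ($E = \left(-65\right) \left(-13\right) = 845$)
$F{\left(586 \right)} + E = \left(-35 + 2 \sqrt{46}\right) + 845 = 810 + 2 \sqrt{46}$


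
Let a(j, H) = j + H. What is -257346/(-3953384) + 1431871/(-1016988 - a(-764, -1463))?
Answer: -158811506387/117992350036 ≈ -1.3459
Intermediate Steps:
a(j, H) = H + j
-257346/(-3953384) + 1431871/(-1016988 - a(-764, -1463)) = -257346/(-3953384) + 1431871/(-1016988 - (-1463 - 764)) = -257346*(-1/3953384) + 1431871/(-1016988 - 1*(-2227)) = 7569/116276 + 1431871/(-1016988 + 2227) = 7569/116276 + 1431871/(-1014761) = 7569/116276 + 1431871*(-1/1014761) = 7569/116276 - 1431871/1014761 = -158811506387/117992350036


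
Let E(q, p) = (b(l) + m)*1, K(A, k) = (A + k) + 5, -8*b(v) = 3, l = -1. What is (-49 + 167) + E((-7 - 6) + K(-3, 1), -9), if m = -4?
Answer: 909/8 ≈ 113.63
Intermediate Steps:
b(v) = -3/8 (b(v) = -1/8*3 = -3/8)
K(A, k) = 5 + A + k
E(q, p) = -35/8 (E(q, p) = (-3/8 - 4)*1 = -35/8*1 = -35/8)
(-49 + 167) + E((-7 - 6) + K(-3, 1), -9) = (-49 + 167) - 35/8 = 118 - 35/8 = 909/8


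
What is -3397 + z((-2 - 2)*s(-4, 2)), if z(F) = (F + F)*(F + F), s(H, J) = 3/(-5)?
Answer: -84349/25 ≈ -3374.0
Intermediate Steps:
s(H, J) = -⅗ (s(H, J) = 3*(-⅕) = -⅗)
z(F) = 4*F² (z(F) = (2*F)*(2*F) = 4*F²)
-3397 + z((-2 - 2)*s(-4, 2)) = -3397 + 4*((-2 - 2)*(-⅗))² = -3397 + 4*(-4*(-⅗))² = -3397 + 4*(12/5)² = -3397 + 4*(144/25) = -3397 + 576/25 = -84349/25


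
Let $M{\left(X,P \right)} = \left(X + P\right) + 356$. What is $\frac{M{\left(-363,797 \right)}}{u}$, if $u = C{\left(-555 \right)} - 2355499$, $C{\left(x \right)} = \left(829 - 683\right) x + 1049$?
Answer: $- \frac{79}{243548} \approx -0.00032437$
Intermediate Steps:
$C{\left(x \right)} = 1049 + 146 x$ ($C{\left(x \right)} = \left(829 - 683\right) x + 1049 = 146 x + 1049 = 1049 + 146 x$)
$M{\left(X,P \right)} = 356 + P + X$ ($M{\left(X,P \right)} = \left(P + X\right) + 356 = 356 + P + X$)
$u = -2435480$ ($u = \left(1049 + 146 \left(-555\right)\right) - 2355499 = \left(1049 - 81030\right) - 2355499 = -79981 - 2355499 = -2435480$)
$\frac{M{\left(-363,797 \right)}}{u} = \frac{356 + 797 - 363}{-2435480} = 790 \left(- \frac{1}{2435480}\right) = - \frac{79}{243548}$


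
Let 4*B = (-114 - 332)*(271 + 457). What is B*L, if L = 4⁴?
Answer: -20780032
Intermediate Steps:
L = 256
B = -81172 (B = ((-114 - 332)*(271 + 457))/4 = (-446*728)/4 = (¼)*(-324688) = -81172)
B*L = -81172*256 = -20780032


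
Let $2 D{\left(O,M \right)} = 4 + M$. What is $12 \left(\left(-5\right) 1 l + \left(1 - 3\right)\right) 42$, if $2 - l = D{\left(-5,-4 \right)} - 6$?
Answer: $-21168$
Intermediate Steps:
$D{\left(O,M \right)} = 2 + \frac{M}{2}$ ($D{\left(O,M \right)} = \frac{4 + M}{2} = 2 + \frac{M}{2}$)
$l = 8$ ($l = 2 - \left(\left(2 + \frac{1}{2} \left(-4\right)\right) - 6\right) = 2 - \left(\left(2 - 2\right) - 6\right) = 2 - \left(0 - 6\right) = 2 - -6 = 2 + 6 = 8$)
$12 \left(\left(-5\right) 1 l + \left(1 - 3\right)\right) 42 = 12 \left(\left(-5\right) 1 \cdot 8 + \left(1 - 3\right)\right) 42 = 12 \left(\left(-5\right) 8 - 2\right) 42 = 12 \left(-40 - 2\right) 42 = 12 \left(-42\right) 42 = \left(-504\right) 42 = -21168$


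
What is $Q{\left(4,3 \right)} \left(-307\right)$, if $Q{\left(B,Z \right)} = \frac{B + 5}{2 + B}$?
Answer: $- \frac{921}{2} \approx -460.5$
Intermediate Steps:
$Q{\left(B,Z \right)} = \frac{5 + B}{2 + B}$
$Q{\left(4,3 \right)} \left(-307\right) = \frac{5 + 4}{2 + 4} \left(-307\right) = \frac{1}{6} \cdot 9 \left(-307\right) = \frac{3}{2} \left(-307\right) = - \frac{921}{2}$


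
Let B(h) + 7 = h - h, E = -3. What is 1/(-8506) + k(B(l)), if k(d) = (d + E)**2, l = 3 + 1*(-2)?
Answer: 850599/8506 ≈ 100.00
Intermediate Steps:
l = 1 (l = 3 - 2 = 1)
B(h) = -7 (B(h) = -7 + (h - h) = -7 + 0 = -7)
k(d) = (-3 + d)**2 (k(d) = (d - 3)**2 = (-3 + d)**2)
1/(-8506) + k(B(l)) = 1/(-8506) + (-3 - 7)**2 = -1/8506 + (-10)**2 = -1/8506 + 100 = 850599/8506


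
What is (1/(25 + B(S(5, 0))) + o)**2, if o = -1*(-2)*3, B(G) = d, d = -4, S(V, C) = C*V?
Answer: 16129/441 ≈ 36.574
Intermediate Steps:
B(G) = -4
o = 6 (o = 2*3 = 6)
(1/(25 + B(S(5, 0))) + o)**2 = (1/(25 - 4) + 6)**2 = (1/21 + 6)**2 = (127/21)**2 = 16129/441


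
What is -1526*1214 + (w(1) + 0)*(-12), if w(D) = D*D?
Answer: -1852576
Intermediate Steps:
w(D) = D²
-1526*1214 + (w(1) + 0)*(-12) = -1526*1214 + (1² + 0)*(-12) = -1852564 + (1 + 0)*(-12) = -1852564 + 1*(-12) = -1852564 - 12 = -1852576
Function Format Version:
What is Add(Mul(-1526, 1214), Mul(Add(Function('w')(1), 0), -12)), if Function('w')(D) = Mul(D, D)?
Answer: -1852576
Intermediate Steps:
Function('w')(D) = Pow(D, 2)
Add(Mul(-1526, 1214), Mul(Add(Function('w')(1), 0), -12)) = Add(Mul(-1526, 1214), Mul(Add(Pow(1, 2), 0), -12)) = Add(-1852564, Mul(Add(1, 0), -12)) = Add(-1852564, Mul(1, -12)) = Add(-1852564, -12) = -1852576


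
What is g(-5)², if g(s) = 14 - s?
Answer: 361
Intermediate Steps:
g(-5)² = (14 - 1*(-5))² = (14 + 5)² = 19² = 361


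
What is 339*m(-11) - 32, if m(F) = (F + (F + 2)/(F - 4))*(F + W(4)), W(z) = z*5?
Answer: -158812/5 ≈ -31762.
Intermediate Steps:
W(z) = 5*z
m(F) = (20 + F)*(F + (2 + F)/(-4 + F)) (m(F) = (F + (F + 2)/(F - 4))*(F + 5*4) = (F + (2 + F)/(-4 + F))*(F + 20) = (F + (2 + F)/(-4 + F))*(20 + F) = (20 + F)*(F + (2 + F)/(-4 + F)))
339*m(-11) - 32 = 339*((40 + (-11)³ - 58*(-11) + 17*(-11)²)/(-4 - 11)) - 32 = 339*((40 - 1331 + 638 + 17*121)/(-15)) - 32 = 339*(-(40 - 1331 + 638 + 2057)/15) - 32 = 339*(-1/15*1404) - 32 = 339*(-468/5) - 32 = -158652/5 - 32 = -158812/5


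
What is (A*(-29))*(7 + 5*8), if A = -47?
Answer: 64061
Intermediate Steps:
(A*(-29))*(7 + 5*8) = (-47*(-29))*(7 + 5*8) = 1363*(7 + 40) = 1363*47 = 64061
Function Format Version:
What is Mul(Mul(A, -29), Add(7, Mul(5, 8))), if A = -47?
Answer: 64061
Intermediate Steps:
Mul(Mul(A, -29), Add(7, Mul(5, 8))) = Mul(Mul(-47, -29), Add(7, Mul(5, 8))) = Mul(1363, Add(7, 40)) = Mul(1363, 47) = 64061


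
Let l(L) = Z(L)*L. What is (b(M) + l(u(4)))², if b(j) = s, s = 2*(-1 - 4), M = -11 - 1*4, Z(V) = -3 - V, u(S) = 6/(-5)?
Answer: 38416/625 ≈ 61.466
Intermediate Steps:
u(S) = -6/5 (u(S) = 6*(-⅕) = -6/5)
l(L) = L*(-3 - L) (l(L) = (-3 - L)*L = L*(-3 - L))
M = -15 (M = -11 - 4 = -15)
s = -10 (s = 2*(-5) = -10)
b(j) = -10
(b(M) + l(u(4)))² = (-10 - 1*(-6/5)*(3 - 6/5))² = (-10 - 1*(-6/5)*9/5)² = (-10 + 54/25)² = (-196/25)² = 38416/625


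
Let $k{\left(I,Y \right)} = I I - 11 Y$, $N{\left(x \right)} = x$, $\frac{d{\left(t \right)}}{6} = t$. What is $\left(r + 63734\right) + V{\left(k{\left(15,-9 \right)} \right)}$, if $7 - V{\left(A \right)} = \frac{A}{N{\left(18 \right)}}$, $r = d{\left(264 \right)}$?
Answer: $65307$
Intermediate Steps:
$d{\left(t \right)} = 6 t$
$r = 1584$ ($r = 6 \cdot 264 = 1584$)
$k{\left(I,Y \right)} = I^{2} - 11 Y$
$V{\left(A \right)} = 7 - \frac{A}{18}$
$\left(r + 63734\right) + V{\left(k{\left(15,-9 \right)} \right)} = \left(1584 + 63734\right) + \left(7 - \frac{15^{2} - -99}{18}\right) = 65318 + \left(7 - \frac{225 + 99}{18}\right) = 65318 + \left(7 - 18\right) = 65318 - 11 = 65307$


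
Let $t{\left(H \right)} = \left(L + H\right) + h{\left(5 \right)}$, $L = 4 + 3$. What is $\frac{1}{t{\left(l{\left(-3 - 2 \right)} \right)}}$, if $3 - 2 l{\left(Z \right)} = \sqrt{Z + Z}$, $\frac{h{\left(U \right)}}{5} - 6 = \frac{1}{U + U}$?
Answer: $\frac{78}{3047} + \frac{i \sqrt{10}}{3047} \approx 0.025599 + 0.0010378 i$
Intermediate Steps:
$h{\left(U \right)} = 30 + \frac{5}{2 U}$ ($h{\left(U \right)} = 30 + \frac{5}{U + U} = 30 + \frac{5}{2 U}$)
$L = 7$
$l{\left(Z \right)} = \frac{3}{2} - \frac{\sqrt{2} \sqrt{Z}}{2}$ ($l{\left(Z \right)} = \frac{3}{2} - \frac{\sqrt{Z + Z}}{2} = \frac{3}{2} - \frac{\sqrt{2 Z}}{2} = \frac{3}{2} - \frac{\sqrt{2} \sqrt{Z}}{2}$)
$t{\left(H \right)} = \frac{75}{2} + H$ ($t{\left(H \right)} = \left(7 + H\right) + \left(30 + \frac{5}{2 \cdot 5}\right) = \left(7 + H\right) + \left(30 + \frac{5}{2} \cdot \frac{1}{5}\right) = \left(7 + H\right) + \left(30 + \frac{1}{2}\right) = \left(7 + H\right) + \frac{61}{2} = \frac{75}{2} + H$)
$\frac{1}{t{\left(l{\left(-3 - 2 \right)} \right)}} = \frac{1}{\frac{75}{2} + \left(\frac{3}{2} - \frac{\sqrt{2} \sqrt{-3 - 2}}{2}\right)} = \frac{1}{\frac{75}{2} + \left(\frac{3}{2} - \frac{\sqrt{2} \sqrt{-5}}{2}\right)} = \frac{1}{\frac{75}{2} + \left(\frac{3}{2} - \frac{\sqrt{2} i \sqrt{5}}{2}\right)} = \frac{1}{\frac{75}{2} + \left(\frac{3}{2} - \frac{i \sqrt{10}}{2}\right)} = \frac{1}{39 - \frac{i \sqrt{10}}{2}}$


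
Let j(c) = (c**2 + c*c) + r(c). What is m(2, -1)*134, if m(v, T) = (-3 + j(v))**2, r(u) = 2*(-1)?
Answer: 1206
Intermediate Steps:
r(u) = -2
j(c) = -2 + 2*c**2 (j(c) = (c**2 + c*c) - 2 = (c**2 + c**2) - 2 = 2*c**2 - 2 = -2 + 2*c**2)
m(v, T) = (-5 + 2*v**2)**2 (m(v, T) = (-3 + (-2 + 2*v**2))**2 = (-5 + 2*v**2)**2)
m(2, -1)*134 = (-5 + 2*2**2)**2*134 = (-5 + 2*4)**2*134 = (-5 + 8)**2*134 = 3**2*134 = 9*134 = 1206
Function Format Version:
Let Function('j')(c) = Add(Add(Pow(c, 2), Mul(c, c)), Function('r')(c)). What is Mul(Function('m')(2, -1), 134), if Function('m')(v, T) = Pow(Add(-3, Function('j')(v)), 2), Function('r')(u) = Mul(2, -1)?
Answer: 1206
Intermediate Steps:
Function('r')(u) = -2
Function('j')(c) = Add(-2, Mul(2, Pow(c, 2))) (Function('j')(c) = Add(Add(Pow(c, 2), Mul(c, c)), -2) = Add(Add(Pow(c, 2), Pow(c, 2)), -2) = Add(Mul(2, Pow(c, 2)), -2) = Add(-2, Mul(2, Pow(c, 2))))
Function('m')(v, T) = Pow(Add(-5, Mul(2, Pow(v, 2))), 2) (Function('m')(v, T) = Pow(Add(-3, Add(-2, Mul(2, Pow(v, 2)))), 2) = Pow(Add(-5, Mul(2, Pow(v, 2))), 2))
Mul(Function('m')(2, -1), 134) = Mul(Pow(Add(-5, Mul(2, Pow(2, 2))), 2), 134) = Mul(Pow(Add(-5, Mul(2, 4)), 2), 134) = Mul(Pow(Add(-5, 8), 2), 134) = Mul(Pow(3, 2), 134) = Mul(9, 134) = 1206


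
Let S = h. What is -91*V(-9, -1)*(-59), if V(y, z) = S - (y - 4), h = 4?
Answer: 91273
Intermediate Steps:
S = 4
V(y, z) = 8 - y (V(y, z) = 4 - (y - 4) = 4 - (-4 + y) = 4 + (4 - y) = 8 - y)
-91*V(-9, -1)*(-59) = -91*(8 - 1*(-9))*(-59) = -91*(8 + 9)*(-59) = -91*17*(-59) = -1547*(-59) = 91273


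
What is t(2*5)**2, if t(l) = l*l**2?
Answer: 1000000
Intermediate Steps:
t(l) = l**3
t(2*5)**2 = ((2*5)**3)**2 = (10**3)**2 = 1000**2 = 1000000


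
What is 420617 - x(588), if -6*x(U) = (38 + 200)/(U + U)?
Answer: 211990985/504 ≈ 4.2062e+5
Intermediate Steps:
x(U) = -119/(6*U) (x(U) = -(38 + 200)/(6*(U + U)) = -119/(3*(2*U)) = -119*1/(2*U)/3 = -119/(6*U))
420617 - x(588) = 420617 - (-119)/(6*588) = 420617 - 1*(-17/504) = 420617 + 17/504 = 211990985/504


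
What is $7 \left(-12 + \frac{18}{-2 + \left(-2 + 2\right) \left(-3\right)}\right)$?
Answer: $-147$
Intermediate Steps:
$7 \left(-12 + \frac{18}{-2 + \left(-2 + 2\right) \left(-3\right)}\right) = 7 \left(-12 + \frac{18}{-2 + 0 \left(-3\right)}\right) = 7 \left(-12 + \frac{18}{-2 + 0}\right) = 7 \left(-12 + \frac{18}{-2}\right) = 7 \left(-12 + 18 \left(- \frac{1}{2}\right)\right) = 7 \left(-12 - 9\right) = 7 \left(-21\right) = -147$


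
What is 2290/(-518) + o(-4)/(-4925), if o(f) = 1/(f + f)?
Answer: -45112741/10204600 ≈ -4.4208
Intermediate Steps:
o(f) = 1/(2*f)
2290/(-518) + o(-4)/(-4925) = 2290/(-518) + ((1/2)/(-4))/(-4925) = 2290*(-1/518) + ((1/2)*(-1/4))*(-1/4925) = -1145/259 - 1/8*(-1/4925) = -1145/259 + 1/39400 = -45112741/10204600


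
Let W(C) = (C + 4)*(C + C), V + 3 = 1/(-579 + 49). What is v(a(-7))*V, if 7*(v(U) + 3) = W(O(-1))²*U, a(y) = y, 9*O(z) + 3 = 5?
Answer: 68074117/3477330 ≈ 19.577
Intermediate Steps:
O(z) = 2/9 (O(z) = -⅓ + (⅑)*5 = -⅓ + 5/9 = 2/9)
V = -1591/530 (V = -3 + 1/(-579 + 49) = -3 + 1/(-530) = -3 - 1/530 = -1591/530 ≈ -3.0019)
W(C) = 2*C*(4 + C) (W(C) = (4 + C)*(2*C) = 2*C*(4 + C))
v(U) = -3 + 23104*U/45927 (v(U) = -3 + ((2*(2/9)*(4 + 2/9))²*U)/7 = -3 + ((2*(2/9)*(38/9))²*U)/7 = -3 + ((152/81)²*U)/7 = -3 + (23104*U/6561)/7 = -3 + 23104*U/45927)
v(a(-7))*V = (-3 + (23104/45927)*(-7))*(-1591/530) = (-3 - 23104/6561)*(-1591/530) = -42787/6561*(-1591/530) = 68074117/3477330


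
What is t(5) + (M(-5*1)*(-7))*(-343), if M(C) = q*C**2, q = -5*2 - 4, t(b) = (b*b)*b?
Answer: -840225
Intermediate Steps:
t(b) = b**3 (t(b) = b**2*b = b**3)
q = -14 (q = -10 - 4 = -14)
M(C) = -14*C**2
t(5) + (M(-5*1)*(-7))*(-343) = 5**3 + (-14*(-5*1)**2*(-7))*(-343) = 125 + (-14*(-5)**2*(-7))*(-343) = 125 + (-14*25*(-7))*(-343) = 125 - 350*(-7)*(-343) = 125 + 2450*(-343) = 125 - 840350 = -840225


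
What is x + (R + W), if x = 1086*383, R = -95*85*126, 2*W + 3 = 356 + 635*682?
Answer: -769601/2 ≈ -3.8480e+5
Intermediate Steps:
W = 433423/2 (W = -3/2 + (356 + 635*682)/2 = -3/2 + (356 + 433070)/2 = -3/2 + (1/2)*433426 = -3/2 + 216713 = 433423/2 ≈ 2.1671e+5)
R = -1017450 (R = -8075*126 = -1017450)
x = 415938
x + (R + W) = 415938 + (-1017450 + 433423/2) = 415938 - 1601477/2 = -769601/2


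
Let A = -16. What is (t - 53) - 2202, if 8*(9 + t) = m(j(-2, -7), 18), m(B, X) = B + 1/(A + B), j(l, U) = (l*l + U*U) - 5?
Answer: -578047/256 ≈ -2258.0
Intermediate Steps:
j(l, U) = -5 + U**2 + l**2 (j(l, U) = (l**2 + U**2) - 5 = (U**2 + l**2) - 5 = -5 + U**2 + l**2)
m(B, X) = B + 1/(-16 + B)
t = -767/256 (t = -9 + ((1 + (-5 + (-7)**2 + (-2)**2)**2 - 16*(-5 + (-7)**2 + (-2)**2))/(-16 + (-5 + (-7)**2 + (-2)**2)))/8 = -9 + ((1 + (-5 + 49 + 4)**2 - 16*(-5 + 49 + 4))/(-16 + (-5 + 49 + 4)))/8 = -9 + ((1 + 48**2 - 16*48)/(-16 + 48))/8 = -9 + ((1 + 2304 - 768)/32)/8 = -9 + ((1/32)*1537)/8 = -9 + (1/8)*(1537/32) = -9 + 1537/256 = -767/256 ≈ -2.9961)
(t - 53) - 2202 = (-767/256 - 53) - 2202 = -14335/256 - 2202 = -578047/256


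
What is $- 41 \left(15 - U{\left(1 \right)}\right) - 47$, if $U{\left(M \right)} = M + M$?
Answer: $-580$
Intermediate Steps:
$U{\left(M \right)} = 2 M$
$- 41 \left(15 - U{\left(1 \right)}\right) - 47 = - 41 \left(15 - 2 \cdot 1\right) - 47 = - 41 \left(15 - 2\right) - 47 = \left(-41\right) 13 - 47 = -533 - 47 = -580$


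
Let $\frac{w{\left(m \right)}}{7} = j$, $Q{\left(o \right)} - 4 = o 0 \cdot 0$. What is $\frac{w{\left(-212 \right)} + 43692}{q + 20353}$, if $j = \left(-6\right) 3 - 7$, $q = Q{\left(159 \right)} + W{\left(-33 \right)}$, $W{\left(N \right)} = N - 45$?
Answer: $\frac{43517}{20279} \approx 2.1459$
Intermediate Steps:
$Q{\left(o \right)} = 4$ ($Q{\left(o \right)} = 4 + o 0 \cdot 0 = 4 + 0 \cdot 0 = 4 + 0 = 4$)
$W{\left(N \right)} = -45 + N$
$q = -74$ ($q = 4 - 78 = -74$)
$j = -25$ ($j = -18 - 7 = -25$)
$w{\left(m \right)} = -175$ ($w{\left(m \right)} = 7 \left(-25\right) = -175$)
$\frac{w{\left(-212 \right)} + 43692}{q + 20353} = \frac{-175 + 43692}{-74 + 20353} = \frac{43517}{20279}$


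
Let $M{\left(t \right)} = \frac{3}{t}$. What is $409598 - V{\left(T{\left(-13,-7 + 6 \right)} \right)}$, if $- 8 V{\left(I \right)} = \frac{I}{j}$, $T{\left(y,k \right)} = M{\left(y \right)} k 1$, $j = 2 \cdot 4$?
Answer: $\frac{340785539}{832} \approx 4.096 \cdot 10^{5}$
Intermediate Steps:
$j = 8$
$T{\left(y,k \right)} = \frac{3 k}{y}$ ($T{\left(y,k \right)} = \frac{3}{y} k 1 = \frac{3 k}{y} 1 = \frac{3 k}{y}$)
$V{\left(I \right)} = - \frac{I}{64}$ ($V{\left(I \right)} = - \frac{I \frac{1}{8}}{8} = - \frac{\frac{1}{8} I}{8} = - \frac{I}{64}$)
$409598 - V{\left(T{\left(-13,-7 + 6 \right)} \right)} = 409598 - - \frac{3 \left(-7 + 6\right) \frac{1}{-13}}{64} = 409598 - - \frac{3 \left(-1\right) \left(- \frac{1}{13}\right)}{64} = 409598 - \left(- \frac{1}{64}\right) \frac{3}{13} = 409598 - - \frac{3}{832} = 409598 + \frac{3}{832} = \frac{340785539}{832}$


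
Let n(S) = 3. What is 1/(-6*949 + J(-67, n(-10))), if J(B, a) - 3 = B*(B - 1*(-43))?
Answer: -1/4083 ≈ -0.00024492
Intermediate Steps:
J(B, a) = 3 + B*(43 + B) (J(B, a) = 3 + B*(B - 1*(-43)) = 3 + B*(B + 43) = 3 + B*(43 + B))
1/(-6*949 + J(-67, n(-10))) = 1/(-6*949 + (3 + (-67)² + 43*(-67))) = 1/(-5694 + (3 + 4489 - 2881)) = 1/(-5694 + 1611) = 1/(-4083) = -1/4083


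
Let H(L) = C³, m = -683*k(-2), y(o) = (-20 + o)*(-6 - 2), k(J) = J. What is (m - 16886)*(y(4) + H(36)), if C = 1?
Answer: -2002080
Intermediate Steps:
y(o) = 160 - 8*o (y(o) = (-20 + o)*(-8) = 160 - 8*o)
m = 1366 (m = -683*(-2) = 1366)
H(L) = 1 (H(L) = 1³ = 1)
(m - 16886)*(y(4) + H(36)) = (1366 - 16886)*((160 - 8*4) + 1) = -15520*((160 - 32) + 1) = -15520*(128 + 1) = -15520*129 = -2002080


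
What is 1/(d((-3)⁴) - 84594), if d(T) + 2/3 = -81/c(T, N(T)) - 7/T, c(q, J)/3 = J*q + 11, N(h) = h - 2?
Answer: -519210/43922443937 ≈ -1.1821e-5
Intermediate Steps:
N(h) = -2 + h
c(q, J) = 33 + 3*J*q (c(q, J) = 3*(J*q + 11) = 3*(11 + J*q) = 33 + 3*J*q)
d(T) = -⅔ - 81/(33 + 3*T*(-2 + T)) - 7/T (d(T) = -⅔ + (-81/(33 + 3*(-2 + T)*T) - 7/T) = -⅔ + (-81/(33 + 3*T*(-2 + T)) - 7/T) = -⅔ - 81/(33 + 3*T*(-2 + T)) - 7/T)
1/(d((-3)⁴) - 84594) = 1/((-231 - 61*(-3)⁴ - 17*((-3)⁴)² - 2*((-3)⁴)³)/(3*((-3)⁴)*(11 + ((-3)⁴)² - 2*(-3)⁴)) - 84594) = 1/((⅓)*(-231 - 61*81 - 17*81² - 2*81³)/(81*(11 + 81² - 2*81)) - 84594) = 1/((⅓)*(1/81)*(-231 - 4941 - 17*6561 - 2*531441)/(11 + 6561 - 162) - 84594) = 1/((⅓)*(1/81)*(-231 - 4941 - 111537 - 1062882)/6410 - 84594) = 1/((⅓)*(1/81)*(1/6410)*(-1179591) - 84594) = 1/(-393197/519210 - 84594) = 1/(-43922443937/519210) = -519210/43922443937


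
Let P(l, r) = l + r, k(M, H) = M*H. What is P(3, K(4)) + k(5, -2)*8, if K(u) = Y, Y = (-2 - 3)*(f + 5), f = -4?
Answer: -82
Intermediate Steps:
Y = -5 (Y = (-2 - 3)*(-4 + 5) = -5*1 = -5)
k(M, H) = H*M
K(u) = -5
P(3, K(4)) + k(5, -2)*8 = (3 - 5) - 2*5*8 = -2 - 10*8 = -2 - 80 = -82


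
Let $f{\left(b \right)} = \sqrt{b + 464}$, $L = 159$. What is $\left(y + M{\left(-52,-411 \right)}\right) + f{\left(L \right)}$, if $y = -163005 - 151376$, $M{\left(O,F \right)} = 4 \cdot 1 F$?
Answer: $-316025 + \sqrt{623} \approx -3.16 \cdot 10^{5}$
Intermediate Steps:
$f{\left(b \right)} = \sqrt{464 + b}$
$M{\left(O,F \right)} = 4 F$
$y = -314381$ ($y = -163005 - 151376 = -314381$)
$\left(y + M{\left(-52,-411 \right)}\right) + f{\left(L \right)} = \left(-314381 + 4 \left(-411\right)\right) + \sqrt{464 + 159} = \left(-314381 - 1644\right) + \sqrt{623} = -316025 + \sqrt{623}$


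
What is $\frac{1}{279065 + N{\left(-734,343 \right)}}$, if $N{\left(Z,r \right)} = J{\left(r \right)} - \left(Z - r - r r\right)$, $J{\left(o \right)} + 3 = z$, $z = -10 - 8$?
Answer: $\frac{1}{397770} \approx 2.514 \cdot 10^{-6}$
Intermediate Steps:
$z = -18$
$J{\left(o \right)} = -21$ ($J{\left(o \right)} = -3 - 18 = -21$)
$N{\left(Z,r \right)} = -21 + r + r^{2} - Z$ ($N{\left(Z,r \right)} = -21 - \left(Z - r - r r\right) = -21 - \left(Z - r - r^{2}\right) = -21 + \left(r + r^{2} - Z\right) = -21 + r + r^{2} - Z$)
$\frac{1}{279065 + N{\left(-734,343 \right)}} = \frac{1}{279065 + \left(-21 + 343 + 343^{2} - -734\right)} = \frac{1}{279065 + \left(-21 + 343 + 117649 + 734\right)} = \frac{1}{279065 + 118705} = \frac{1}{397770}$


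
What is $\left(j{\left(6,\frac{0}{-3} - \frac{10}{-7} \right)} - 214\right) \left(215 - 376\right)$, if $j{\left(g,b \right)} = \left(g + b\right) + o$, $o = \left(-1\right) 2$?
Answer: $33580$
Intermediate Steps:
$o = -2$
$j{\left(g,b \right)} = -2 + b + g$ ($j{\left(g,b \right)} = \left(g + b\right) - 2 = \left(b + g\right) - 2 = -2 + b + g$)
$\left(j{\left(6,\frac{0}{-3} - \frac{10}{-7} \right)} - 214\right) \left(215 - 376\right) = \left(\left(-2 + \left(\frac{0}{-3} - \frac{10}{-7}\right) + 6\right) - 214\right) \left(215 - 376\right) = \left(\left(-2 + \left(0 \left(- \frac{1}{3}\right) - - \frac{10}{7}\right) + 6\right) - 214\right) \left(-161\right) = \left(\left(-2 + \left(0 + \frac{10}{7}\right) + 6\right) - 214\right) \left(-161\right) = \left(\left(-2 + \frac{10}{7} + 6\right) - 214\right) \left(-161\right) = \left(\frac{38}{7} - 214\right) \left(-161\right) = \left(- \frac{1460}{7}\right) \left(-161\right) = 33580$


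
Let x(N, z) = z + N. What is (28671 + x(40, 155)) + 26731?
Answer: 55597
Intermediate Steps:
x(N, z) = N + z
(28671 + x(40, 155)) + 26731 = (28671 + (40 + 155)) + 26731 = (28671 + 195) + 26731 = 28866 + 26731 = 55597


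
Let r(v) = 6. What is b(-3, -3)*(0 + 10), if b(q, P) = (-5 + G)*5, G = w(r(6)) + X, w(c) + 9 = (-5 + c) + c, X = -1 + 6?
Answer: -100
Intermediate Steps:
X = 5
w(c) = -14 + 2*c (w(c) = -9 + ((-5 + c) + c) = -9 + (-5 + 2*c) = -14 + 2*c)
G = 3 (G = (-14 + 2*6) + 5 = (-14 + 12) + 5 = -2 + 5 = 3)
b(q, P) = -10 (b(q, P) = (-5 + 3)*5 = -2*5 = -10)
b(-3, -3)*(0 + 10) = -10*(0 + 10) = -10*10 = -100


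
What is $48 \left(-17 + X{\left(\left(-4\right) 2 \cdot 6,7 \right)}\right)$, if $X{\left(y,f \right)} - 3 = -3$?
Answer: $-816$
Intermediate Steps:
$X{\left(y,f \right)} = 0$ ($X{\left(y,f \right)} = 3 - 3 = 0$)
$48 \left(-17 + X{\left(\left(-4\right) 2 \cdot 6,7 \right)}\right) = 48 \left(-17 + 0\right) = 48 \left(-17\right) = -816$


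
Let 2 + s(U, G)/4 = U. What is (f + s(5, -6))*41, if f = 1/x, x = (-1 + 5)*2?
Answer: 3977/8 ≈ 497.13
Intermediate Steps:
s(U, G) = -8 + 4*U
x = 8 (x = 4*2 = 8)
f = ⅛ (f = 1/8 = ⅛ ≈ 0.12500)
(f + s(5, -6))*41 = (⅛ + (-8 + 4*5))*41 = (⅛ + (-8 + 20))*41 = (⅛ + 12)*41 = (97/8)*41 = 3977/8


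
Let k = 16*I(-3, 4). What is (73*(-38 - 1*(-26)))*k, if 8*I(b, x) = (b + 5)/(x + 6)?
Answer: -1752/5 ≈ -350.40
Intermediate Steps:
I(b, x) = (5 + b)/(8*(6 + x)) (I(b, x) = ((b + 5)/(x + 6))/8 = ((5 + b)/(6 + x))/8 = (5 + b)/(8*(6 + x)))
k = ⅖ (k = 16*((5 - 3)/(8*(6 + 4))) = 16*((⅛)*2/10) = 16*((⅛)*(⅒)*2) = 16*(1/40) = ⅖ ≈ 0.40000)
(73*(-38 - 1*(-26)))*k = (73*(-38 - 1*(-26)))*(⅖) = (73*(-38 + 26))*(⅖) = (73*(-12))*(⅖) = -876*⅖ = -1752/5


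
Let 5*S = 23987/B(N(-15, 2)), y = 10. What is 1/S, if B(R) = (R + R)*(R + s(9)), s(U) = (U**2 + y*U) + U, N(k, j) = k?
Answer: -24750/23987 ≈ -1.0318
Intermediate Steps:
s(U) = U**2 + 11*U (s(U) = (U**2 + 10*U) + U = U**2 + 11*U)
B(R) = 2*R*(180 + R) (B(R) = (R + R)*(R + 9*(11 + 9)) = (2*R)*(R + 9*20) = (2*R)*(R + 180) = (2*R)*(180 + R) = 2*R*(180 + R))
S = -23987/24750 (S = (23987/((2*(-15)*(180 - 15))))/5 = (23987/((2*(-15)*165)))/5 = (23987/(-4950))/5 = (23987*(-1/4950))/5 = (1/5)*(-23987/4950) = -23987/24750 ≈ -0.96917)
1/S = 1/(-23987/24750) = -24750/23987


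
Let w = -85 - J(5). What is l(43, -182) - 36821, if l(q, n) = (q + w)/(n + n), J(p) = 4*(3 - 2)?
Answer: -6701399/182 ≈ -36821.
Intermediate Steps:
J(p) = 4 (J(p) = 4*1 = 4)
w = -89 (w = -85 - 1*4 = -85 - 4 = -89)
l(q, n) = (-89 + q)/(2*n) (l(q, n) = (q - 89)/(n + n) = (-89 + q)/((2*n)) = (-89 + q)*(1/(2*n)) = (-89 + q)/(2*n))
l(43, -182) - 36821 = (1/2)*(-89 + 43)/(-182) - 36821 = (1/2)*(-1/182)*(-46) - 36821 = 23/182 - 36821 = -6701399/182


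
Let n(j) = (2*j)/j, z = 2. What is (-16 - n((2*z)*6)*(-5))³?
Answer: -216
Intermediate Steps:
n(j) = 2
(-16 - n((2*z)*6)*(-5))³ = (-16 - 2*(-5))³ = (-16 - 1*(-10))³ = (-16 + 10)³ = (-6)³ = -216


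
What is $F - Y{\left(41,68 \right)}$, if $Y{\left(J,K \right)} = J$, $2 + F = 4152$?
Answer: $4109$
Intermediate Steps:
$F = 4150$ ($F = -2 + 4152 = 4150$)
$F - Y{\left(41,68 \right)} = 4150 - 41 = 4109$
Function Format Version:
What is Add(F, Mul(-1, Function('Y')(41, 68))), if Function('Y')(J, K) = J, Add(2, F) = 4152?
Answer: 4109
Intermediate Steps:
F = 4150 (F = Add(-2, 4152) = 4150)
Add(F, Mul(-1, Function('Y')(41, 68))) = Add(4150, Mul(-1, 41)) = Add(4150, -41) = 4109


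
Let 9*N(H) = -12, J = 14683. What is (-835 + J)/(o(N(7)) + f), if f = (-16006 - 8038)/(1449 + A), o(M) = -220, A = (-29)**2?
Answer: -2642660/43987 ≈ -60.078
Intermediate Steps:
A = 841
N(H) = -4/3 (N(H) = (1/9)*(-12) = -4/3)
f = -12022/1145 (f = (-16006 - 8038)/(1449 + 841) = -24044/2290 = -24044*1/2290 = -12022/1145 ≈ -10.500)
(-835 + J)/(o(N(7)) + f) = (-835 + 14683)/(-220 - 12022/1145) = 13848/(-263922/1145) = 13848*(-1145/263922) = -2642660/43987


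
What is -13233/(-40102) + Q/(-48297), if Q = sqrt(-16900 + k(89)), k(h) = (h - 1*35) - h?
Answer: 13233/40102 - I*sqrt(16935)/48297 ≈ 0.32998 - 0.0026945*I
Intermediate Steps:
k(h) = -35 (k(h) = (h - 35) - h = (-35 + h) - h = -35)
Q = I*sqrt(16935) (Q = sqrt(-16900 - 35) = sqrt(-16935) = I*sqrt(16935) ≈ 130.13*I)
-13233/(-40102) + Q/(-48297) = -13233/(-40102) + (I*sqrt(16935))/(-48297) = -13233*(-1/40102) + (I*sqrt(16935))*(-1/48297) = 13233/40102 - I*sqrt(16935)/48297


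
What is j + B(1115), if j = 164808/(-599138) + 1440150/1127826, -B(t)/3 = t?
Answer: -188301487162214/56310284499 ≈ -3344.0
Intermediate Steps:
B(t) = -3*t
j = 56414486941/56310284499 (j = 164808*(-1/599138) + 1440150*(1/1127826) = -82404/299569 + 240025/187971 = 56414486941/56310284499 ≈ 1.0019)
j + B(1115) = 56414486941/56310284499 - 3*1115 = 56414486941/56310284499 - 3345 = -188301487162214/56310284499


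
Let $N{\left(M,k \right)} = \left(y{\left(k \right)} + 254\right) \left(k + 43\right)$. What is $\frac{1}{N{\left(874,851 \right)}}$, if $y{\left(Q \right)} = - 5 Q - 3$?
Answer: $- \frac{1}{3579576} \approx -2.7936 \cdot 10^{-7}$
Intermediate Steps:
$y{\left(Q \right)} = -3 - 5 Q$
$N{\left(M,k \right)} = \left(43 + k\right) \left(251 - 5 k\right)$ ($N{\left(M,k \right)} = \left(\left(-3 - 5 k\right) + 254\right) \left(k + 43\right) = \left(251 - 5 k\right) \left(43 + k\right) = \left(43 + k\right) \left(251 - 5 k\right)$)
$\frac{1}{N{\left(874,851 \right)}} = \frac{1}{10793 - 5 \cdot 851^{2} + 36 \cdot 851} = \frac{1}{10793 - 3621005 + 30636} = \frac{1}{-3579576} = - \frac{1}{3579576}$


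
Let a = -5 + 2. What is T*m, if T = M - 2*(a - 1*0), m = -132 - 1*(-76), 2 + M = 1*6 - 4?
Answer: -336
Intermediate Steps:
a = -3
M = 0 (M = -2 + (1*6 - 4) = -2 + (6 - 4) = -2 + 2 = 0)
m = -56 (m = -132 + 76 = -56)
T = 6 (T = 0 - 2*(-3 - 1*0) = 0 - 2*(-3 + 0) = 0 - 2*(-3) = 0 + 6 = 6)
T*m = 6*(-56) = -336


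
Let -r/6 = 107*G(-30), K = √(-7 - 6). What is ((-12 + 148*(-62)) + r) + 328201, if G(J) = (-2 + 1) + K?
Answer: 319655 - 642*I*√13 ≈ 3.1966e+5 - 2314.8*I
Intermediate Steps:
K = I*√13 (K = √(-13) = I*√13 ≈ 3.6056*I)
G(J) = -1 + I*√13 (G(J) = (-2 + 1) + I*√13 = -1 + I*√13)
r = 642 - 642*I*√13 (r = -642*(-1 + I*√13) = -6*(-107 + 107*I*√13) = 642 - 642*I*√13 ≈ 642.0 - 2314.8*I)
((-12 + 148*(-62)) + r) + 328201 = ((-12 + 148*(-62)) + (642 - 642*I*√13)) + 328201 = ((-12 - 9176) + (642 - 642*I*√13)) + 328201 = (-9188 + (642 - 642*I*√13)) + 328201 = (-8546 - 642*I*√13) + 328201 = 319655 - 642*I*√13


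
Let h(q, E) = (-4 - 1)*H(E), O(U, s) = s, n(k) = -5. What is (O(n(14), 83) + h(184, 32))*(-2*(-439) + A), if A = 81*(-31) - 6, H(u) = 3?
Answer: -111452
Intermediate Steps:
h(q, E) = -15 (h(q, E) = (-4 - 1)*3 = -5*3 = -15)
A = -2517 (A = -2511 - 6 = -2517)
(O(n(14), 83) + h(184, 32))*(-2*(-439) + A) = (83 - 15)*(-2*(-439) - 2517) = 68*(878 - 2517) = 68*(-1639) = -111452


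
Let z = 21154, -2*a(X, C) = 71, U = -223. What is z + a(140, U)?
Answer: 42237/2 ≈ 21119.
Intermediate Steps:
a(X, C) = -71/2 (a(X, C) = -½*71 = -71/2)
z + a(140, U) = 21154 - 71/2 = 42237/2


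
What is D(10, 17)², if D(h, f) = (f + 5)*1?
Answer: 484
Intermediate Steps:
D(h, f) = 5 + f (D(h, f) = (5 + f)*1 = 5 + f)
D(10, 17)² = (5 + 17)² = 22² = 484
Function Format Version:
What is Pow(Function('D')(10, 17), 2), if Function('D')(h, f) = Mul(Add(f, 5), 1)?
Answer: 484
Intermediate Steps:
Function('D')(h, f) = Add(5, f) (Function('D')(h, f) = Mul(Add(5, f), 1) = Add(5, f))
Pow(Function('D')(10, 17), 2) = Pow(Add(5, 17), 2) = Pow(22, 2) = 484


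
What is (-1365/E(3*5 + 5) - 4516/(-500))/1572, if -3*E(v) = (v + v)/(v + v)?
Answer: 128251/49125 ≈ 2.6107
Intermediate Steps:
E(v) = -⅓ (E(v) = -(v + v)/(3*(v + v)) = -2*v/(3*(2*v)) = -2*v*1/(2*v)/3 = -⅓*1 = -⅓)
(-1365/E(3*5 + 5) - 4516/(-500))/1572 = (-1365/(-⅓) - 4516/(-500))/1572 = (-1365*(-3) - 4516*(-1/500))*(1/1572) = (4095 + 1129/125)*(1/1572) = (513004/125)*(1/1572) = 128251/49125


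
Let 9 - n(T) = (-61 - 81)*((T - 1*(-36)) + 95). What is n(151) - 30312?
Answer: 9741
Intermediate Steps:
n(T) = 18611 + 142*T (n(T) = 9 - (-61 - 81)*((T - 1*(-36)) + 95) = 9 - (-142)*((T + 36) + 95) = 9 - (-142)*((36 + T) + 95) = 9 - (-142)*(131 + T) = 9 - (-18602 - 142*T) = 9 + (18602 + 142*T) = 18611 + 142*T)
n(151) - 30312 = (18611 + 142*151) - 30312 = (18611 + 21442) - 30312 = 40053 - 30312 = 9741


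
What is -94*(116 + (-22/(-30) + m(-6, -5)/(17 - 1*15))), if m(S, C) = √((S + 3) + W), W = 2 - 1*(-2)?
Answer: -165299/15 ≈ -11020.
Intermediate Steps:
W = 4 (W = 2 + 2 = 4)
m(S, C) = √(7 + S) (m(S, C) = √((S + 3) + 4) = √((3 + S) + 4) = √(7 + S))
-94*(116 + (-22/(-30) + m(-6, -5)/(17 - 1*15))) = -94*(116 + (-22/(-30) + √(7 - 6)/(17 - 1*15))) = -94*(116 + (-22*(-1/30) + √1/(17 - 15))) = -94*(116 + (11/15 + 1/2)) = -94*(116 + (11/15 + 1*(½))) = -94*(116 + (11/15 + ½)) = -94*(116 + 37/30) = -94*3517/30 = -165299/15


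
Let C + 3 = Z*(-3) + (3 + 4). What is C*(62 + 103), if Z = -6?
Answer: 3630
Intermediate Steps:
C = 22 (C = -3 + (-6*(-3) + (3 + 4)) = -3 + (18 + 7) = -3 + 25 = 22)
C*(62 + 103) = 22*(62 + 103) = 22*165 = 3630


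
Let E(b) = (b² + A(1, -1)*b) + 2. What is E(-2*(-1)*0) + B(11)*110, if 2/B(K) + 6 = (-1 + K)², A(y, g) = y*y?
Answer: 204/47 ≈ 4.3404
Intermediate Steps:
A(y, g) = y²
E(b) = 2 + b + b² (E(b) = (b² + 1²*b) + 2 = (b² + 1*b) + 2 = (b² + b) + 2 = (b + b²) + 2 = 2 + b + b²)
B(K) = 2/(-6 + (-1 + K)²)
E(-2*(-1)*0) + B(11)*110 = (2 - 2*(-1)*0 + (-2*(-1)*0)²) + (2/(-6 + (-1 + 11)²))*110 = (2 + 2*0 + (2*0)²) + (2/(-6 + 10²))*110 = (2 + 0 + 0²) + (2/(-6 + 100))*110 = (2 + 0 + 0) + (2/94)*110 = 2 + (2*(1/94))*110 = 2 + (1/47)*110 = 2 + 110/47 = 204/47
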